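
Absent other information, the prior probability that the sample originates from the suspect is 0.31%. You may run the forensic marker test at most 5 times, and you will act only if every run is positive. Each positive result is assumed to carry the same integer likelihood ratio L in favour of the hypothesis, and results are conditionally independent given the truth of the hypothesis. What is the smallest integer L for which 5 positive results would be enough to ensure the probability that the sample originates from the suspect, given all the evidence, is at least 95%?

Prior odds = 0.0031/0.9969 = 31/9969.
Target odds = 0.95/0.05 = 19.
Need L⁵ ≥ 19 ÷ (31/9969) = 189411/31.
5⁵ = 3125 < 189411/31 ≤ 7776 = 6⁵, so L = 6.

6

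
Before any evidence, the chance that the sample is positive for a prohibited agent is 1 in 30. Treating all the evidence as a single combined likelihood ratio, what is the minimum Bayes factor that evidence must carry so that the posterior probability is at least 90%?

261

Prior odds = (1/30)/(29/30) = 1/29.
Target odds = 0.9/0.1 = 9.
Required Bayes factor = 9 ÷ (1/29) = 261.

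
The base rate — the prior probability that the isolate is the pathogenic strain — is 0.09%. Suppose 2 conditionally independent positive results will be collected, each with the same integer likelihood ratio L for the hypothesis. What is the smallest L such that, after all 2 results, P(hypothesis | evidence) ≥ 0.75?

58

Prior odds = 0.0009/0.9991 = 9/9991.
Target odds = 0.75/0.25 = 3.
Need L² ≥ 3 ÷ (9/9991) = 9991/3.
57² = 3249 < 9991/3 ≤ 3364 = 58², so L = 58.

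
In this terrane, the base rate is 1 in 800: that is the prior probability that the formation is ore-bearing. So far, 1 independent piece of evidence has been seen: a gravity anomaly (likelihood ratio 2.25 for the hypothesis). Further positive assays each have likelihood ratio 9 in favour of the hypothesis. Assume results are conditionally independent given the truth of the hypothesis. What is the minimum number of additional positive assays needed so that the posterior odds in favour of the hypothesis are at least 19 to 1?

5

Prior odds = 0.00125/0.99875 = 1/799.
Bayes factor of the evidence already in hand = 2.25.
Odds after that evidence = (1/799) × 2.25 = 9/3196.
Target odds = 19.
Need 9ⁿ ≥ 19 ÷ (9/3196) = 60724/9.
9⁴ = 6561 falls short of 60724/9 but 9⁵ = 59049 reaches it, so n = 5.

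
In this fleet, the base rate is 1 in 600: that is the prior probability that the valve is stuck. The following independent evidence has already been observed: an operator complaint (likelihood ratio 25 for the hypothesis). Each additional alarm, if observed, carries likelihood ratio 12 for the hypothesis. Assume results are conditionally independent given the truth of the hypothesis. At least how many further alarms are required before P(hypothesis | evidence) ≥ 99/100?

Prior odds = (1/600)/(599/600) = 1/599.
Bayes factor of the evidence already in hand = 25.
Odds after that evidence = (1/599) × 25 = 25/599.
Target odds = 0.99/0.01 = 99.
Need 12ⁿ ≥ 99 ÷ (25/599) = 2372.04.
12³ = 1728 falls short of 2372.04 but 12⁴ = 20736 reaches it, so n = 4.

4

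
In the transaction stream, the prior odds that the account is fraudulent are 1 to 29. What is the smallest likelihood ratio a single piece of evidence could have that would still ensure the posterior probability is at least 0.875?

203

Prior odds = 1/29.
Target odds = 0.875/0.125 = 7.
Required Bayes factor = 7 ÷ (1/29) = 203.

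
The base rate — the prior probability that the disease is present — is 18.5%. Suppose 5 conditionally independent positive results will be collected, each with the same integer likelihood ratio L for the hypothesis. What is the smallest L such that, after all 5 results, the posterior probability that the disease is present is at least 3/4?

2

Prior odds = 0.185/0.815 = 37/163.
Target odds = 0.75/0.25 = 3.
Need L⁵ ≥ 3 ÷ (37/163) = 489/37.
1⁵ = 1 < 489/37 ≤ 32 = 2⁵, so L = 2.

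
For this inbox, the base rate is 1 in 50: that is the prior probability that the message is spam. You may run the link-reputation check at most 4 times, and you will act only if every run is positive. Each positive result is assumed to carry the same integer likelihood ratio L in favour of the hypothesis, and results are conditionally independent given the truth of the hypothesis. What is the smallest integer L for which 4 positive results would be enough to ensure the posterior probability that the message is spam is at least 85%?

5

Prior odds = 0.02/0.98 = 1/49.
Target odds = 0.85/0.15 = 17/3.
Need L⁴ ≥ 17/3 ÷ (1/49) = 833/3.
4⁴ = 256 < 833/3 ≤ 625 = 5⁴, so L = 5.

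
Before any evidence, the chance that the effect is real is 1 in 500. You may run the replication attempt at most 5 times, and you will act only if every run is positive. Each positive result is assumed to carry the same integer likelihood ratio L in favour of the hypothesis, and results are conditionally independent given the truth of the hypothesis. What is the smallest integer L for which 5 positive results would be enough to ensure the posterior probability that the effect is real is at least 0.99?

Prior odds = 0.002/0.998 = 1/499.
Target odds = 0.99/0.01 = 99.
Need L⁵ ≥ 99 ÷ (1/499) = 49401.
8⁵ = 32768 < 49401 ≤ 59049 = 9⁵, so L = 9.

9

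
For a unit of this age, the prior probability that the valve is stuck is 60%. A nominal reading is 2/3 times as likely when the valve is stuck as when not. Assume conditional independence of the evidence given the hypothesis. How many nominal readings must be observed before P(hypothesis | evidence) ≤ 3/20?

6

Prior odds: 0.6 ÷ 0.4 = 1.5.
Likelihood ratio per nominal reading = 2/3.
Target posterior odds = 0.15/0.85 = 3/17.
Require (2/3)ⁿ ≤ 3/17 ÷ 1.5 = 2/17.
(2/3)⁵ = 32/243 is still above 2/17 but (2/3)⁶ = 64/729 is at or below it, so n = 6.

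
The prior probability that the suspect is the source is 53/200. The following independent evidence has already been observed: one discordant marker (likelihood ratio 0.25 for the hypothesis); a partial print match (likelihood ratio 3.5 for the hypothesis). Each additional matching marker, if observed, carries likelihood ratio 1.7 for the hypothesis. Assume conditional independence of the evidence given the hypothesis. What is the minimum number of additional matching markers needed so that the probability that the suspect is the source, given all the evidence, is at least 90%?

7

Prior odds = 0.265/0.735 = 53/147.
Combined Bayes factor of the evidence already in hand = 0.25 × 3.5 = 0.875.
Odds after that evidence = (53/147) × 0.875 = 53/168.
Target odds = 0.9/0.1 = 9.
Need 1.7ⁿ ≥ 9 ÷ (53/168) = 1512/53.
1.7⁶ = 24137569/1000000 falls short of 1512/53 but 1.7⁷ = 410338673/10000000 reaches it, so n = 7.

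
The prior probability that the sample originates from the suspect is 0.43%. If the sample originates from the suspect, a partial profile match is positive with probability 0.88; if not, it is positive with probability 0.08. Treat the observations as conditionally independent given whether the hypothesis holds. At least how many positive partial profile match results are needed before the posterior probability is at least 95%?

4

Prior odds: 0.0043 ÷ 0.9957 = 43/9957.
Likelihood ratio of a positive = 0.88/0.08 = 11.
Target odds: 0.95 ÷ 0.05 = 19.
Require 11ⁿ ≥ 19 ÷ (43/9957) = 189183/43.
11³ = 1331 falls short of 189183/43 but 11⁴ = 14641 reaches it, so n = 4.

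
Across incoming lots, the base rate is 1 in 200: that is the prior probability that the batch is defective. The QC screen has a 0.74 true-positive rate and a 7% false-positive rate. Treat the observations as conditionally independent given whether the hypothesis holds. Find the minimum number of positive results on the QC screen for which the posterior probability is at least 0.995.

5

Prior odds = 0.005/0.995 = 1/199.
Likelihood ratio of a positive result = 0.74/0.07 = 74/7.
Target odds: 0.995 ÷ 0.005 = 199.
Require (74/7)ⁿ ≥ 199 ÷ (1/199) = 39601.
(74/7)⁴ = 29986576/2401 falls short of 39601 but (74/7)⁵ ≈132029 reaches it, so n = 5.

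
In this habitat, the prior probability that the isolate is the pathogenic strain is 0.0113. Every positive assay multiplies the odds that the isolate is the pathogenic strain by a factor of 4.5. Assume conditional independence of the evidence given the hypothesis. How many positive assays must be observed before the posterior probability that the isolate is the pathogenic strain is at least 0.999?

8

Prior odds: 0.0113 ÷ 0.9887 = 113/9887.
Likelihood ratio per positive assay = 4.5.
Target odds: 0.999 ÷ 0.001 = 999.
Require 4.5ⁿ ≥ 999 ÷ (113/9887) = 9877113/113.
4.5⁷ = 4782969/128 falls short of 9877113/113 but 4.5⁸ = 43046721/256 reaches it, so n = 8.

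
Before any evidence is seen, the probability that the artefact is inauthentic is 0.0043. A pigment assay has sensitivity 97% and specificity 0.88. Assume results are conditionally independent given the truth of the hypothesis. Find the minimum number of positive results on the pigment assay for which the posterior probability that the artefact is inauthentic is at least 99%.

Prior odds: 0.0043 ÷ 0.9957 = 43/9957.
False-positive rate = 1 − 0.88 = 0.12; likelihood ratio of a positive = 0.97/0.12 = 97/12.
Target posterior odds = 0.99/0.01 = 99.
Require (97/12)ⁿ ≥ 99 ÷ (43/9957) = 985743/43.
(97/12)⁴ = 88529281/20736 falls short of 985743/43 but (97/12)⁵ ≈34510.6 reaches it, so n = 5.

5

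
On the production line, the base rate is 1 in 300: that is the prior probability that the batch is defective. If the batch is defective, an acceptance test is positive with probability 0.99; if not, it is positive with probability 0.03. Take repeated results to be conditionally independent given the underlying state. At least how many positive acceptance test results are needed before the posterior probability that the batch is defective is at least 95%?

Prior odds = (1/300)/(299/300) = 1/299.
Likelihood ratio of a positive = 0.99/0.03 = 33.
Target posterior odds = 0.95/0.05 = 19.
Need (1/299) × 33ⁿ ≥ 19, i.e. 33ⁿ ≥ 5681.
33² = 1089 falls short of 5681 but 33³ = 35937 reaches it, so n = 3.

3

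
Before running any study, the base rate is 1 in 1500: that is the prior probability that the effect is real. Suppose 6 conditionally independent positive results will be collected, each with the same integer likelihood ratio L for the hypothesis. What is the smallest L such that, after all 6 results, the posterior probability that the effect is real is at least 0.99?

8

Prior odds = (1/1500)/(1499/1500) = 1/1499.
Target odds = 0.99/0.01 = 99.
Need L⁶ ≥ 99 ÷ (1/1499) = 148401.
7⁶ = 117649 < 148401 ≤ 262144 = 8⁶, so L = 8.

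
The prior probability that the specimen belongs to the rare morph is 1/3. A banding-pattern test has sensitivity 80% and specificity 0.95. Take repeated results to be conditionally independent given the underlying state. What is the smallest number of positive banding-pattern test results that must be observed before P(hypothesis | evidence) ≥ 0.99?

Prior odds: (1/3) ÷ (2/3) = 0.5.
False-positive rate = 1 − 0.95 = 0.05; likelihood ratio of a positive = 0.8/0.05 = 16.
Target posterior odds = 0.99/0.01 = 99.
Need 0.5 × 16ⁿ ≥ 99, i.e. 16ⁿ ≥ 198.
16¹ = 16 falls short of 198 but 16² = 256 reaches it, so n = 2.

2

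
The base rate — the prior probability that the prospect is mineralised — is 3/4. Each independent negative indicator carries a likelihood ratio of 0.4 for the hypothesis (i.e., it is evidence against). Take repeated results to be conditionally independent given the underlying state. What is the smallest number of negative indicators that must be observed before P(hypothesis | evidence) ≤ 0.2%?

Prior odds: 0.75 ÷ 0.25 = 3.
Likelihood ratio per negative indicator = 0.4.
Target posterior odds = 0.002/0.998 = 1/499.
Require 0.4ⁿ ≤ 1/499 ÷ 3 = 1/1497.
0.4⁷ = 128/78125 is still above 1/1497 but 0.4⁸ = 256/390625 is at or below it, so n = 8.

8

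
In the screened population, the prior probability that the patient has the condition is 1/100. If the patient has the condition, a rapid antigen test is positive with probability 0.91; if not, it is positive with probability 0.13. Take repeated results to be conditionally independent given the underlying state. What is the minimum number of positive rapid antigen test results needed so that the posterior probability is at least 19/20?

4

Prior odds: 0.01 ÷ 0.99 = 1/99.
Likelihood ratio of a positive = 0.91/0.13 = 7.
Target posterior odds = 0.95/0.05 = 19.
Require 7ⁿ ≥ 19 ÷ (1/99) = 1881.
7³ = 343 falls short of 1881 but 7⁴ = 2401 reaches it, so n = 4.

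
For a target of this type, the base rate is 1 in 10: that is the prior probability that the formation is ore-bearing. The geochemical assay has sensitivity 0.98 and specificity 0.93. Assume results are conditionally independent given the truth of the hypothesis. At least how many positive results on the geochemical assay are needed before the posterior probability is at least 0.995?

Prior odds = 0.1/0.9 = 1/9.
False-positive rate = 1 − 0.93 = 0.07; likelihood ratio of a positive = 0.98/0.07 = 14.
Target odds: 0.995 ÷ 0.005 = 199.
Need (1/9) × 14ⁿ ≥ 199, i.e. 14ⁿ ≥ 1791.
14² = 196 falls short of 1791 but 14³ = 2744 reaches it, so n = 3.

3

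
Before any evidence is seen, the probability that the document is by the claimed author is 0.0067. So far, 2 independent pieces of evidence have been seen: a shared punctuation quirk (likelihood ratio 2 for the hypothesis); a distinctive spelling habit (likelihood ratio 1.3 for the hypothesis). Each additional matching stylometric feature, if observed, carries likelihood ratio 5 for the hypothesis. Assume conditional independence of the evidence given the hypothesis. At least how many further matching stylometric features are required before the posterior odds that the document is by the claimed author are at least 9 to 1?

4

Prior odds = 0.0067/0.9933 = 67/9933.
Combined Bayes factor of the evidence already in hand = 2 × 1.3 = 2.6.
Odds after that evidence = (67/9933) × 2.6 = 871/49665.
Target odds = 9.
Need 5ⁿ ≥ 9 ÷ (871/49665) = 446985/871.
5³ = 125 falls short of 446985/871 but 5⁴ = 625 reaches it, so n = 4.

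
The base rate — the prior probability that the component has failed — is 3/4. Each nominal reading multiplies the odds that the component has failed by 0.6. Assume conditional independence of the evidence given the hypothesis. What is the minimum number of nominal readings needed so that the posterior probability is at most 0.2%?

15

Prior odds = 0.75/0.25 = 3.
Likelihood ratio per nominal reading = 0.6.
Target posterior odds = 0.002/0.998 = 1/499.
Require 0.6ⁿ ≤ 1/499 ÷ 3 = 1/1497.
0.6¹⁴ ≈0.000783642 is still above 1/1497 but 0.6¹⁵ ≈0.000470185 is at or below it, so n = 15.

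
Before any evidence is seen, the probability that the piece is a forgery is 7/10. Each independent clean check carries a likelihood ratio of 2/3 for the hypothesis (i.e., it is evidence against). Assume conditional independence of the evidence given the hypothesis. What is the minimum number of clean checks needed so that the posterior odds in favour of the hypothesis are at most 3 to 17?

Prior odds: 0.7 ÷ 0.3 = 7/3.
Likelihood ratio per clean check = 2/3.
Target odds = 3/17.
Require (2/3)ⁿ ≤ 3/17 ÷ (7/3) = 9/119.
(2/3)⁶ = 64/729 is still above 9/119 but (2/3)⁷ = 128/2187 is at or below it, so n = 7.

7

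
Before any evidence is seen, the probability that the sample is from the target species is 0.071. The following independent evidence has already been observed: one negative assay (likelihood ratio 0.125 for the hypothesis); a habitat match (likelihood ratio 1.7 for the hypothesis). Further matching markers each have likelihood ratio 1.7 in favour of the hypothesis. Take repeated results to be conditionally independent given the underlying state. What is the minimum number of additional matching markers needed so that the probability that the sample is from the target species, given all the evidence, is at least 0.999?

21

Prior odds = 0.071/0.929 = 71/929.
Combined Bayes factor of the evidence already in hand = 0.125 × 1.7 = 0.2125.
Odds after that evidence = (71/929) × 0.2125 = 1207/74320.
Target odds = 0.999/0.001 = 999.
Need 1.7ⁿ ≥ 999 ÷ (1207/74320) = 74245680/1207.
1.7²⁰ ≈40642.3 falls short of 74245680/1207 but 1.7²¹ ≈69091.9 reaches it, so n = 21.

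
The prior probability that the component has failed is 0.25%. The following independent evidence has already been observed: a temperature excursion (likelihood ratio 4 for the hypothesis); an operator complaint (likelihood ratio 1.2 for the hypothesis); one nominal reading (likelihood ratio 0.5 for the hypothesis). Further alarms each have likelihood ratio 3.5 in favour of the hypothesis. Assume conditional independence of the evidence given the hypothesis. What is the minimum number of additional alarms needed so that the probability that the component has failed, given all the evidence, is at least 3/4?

Prior odds = 0.0025/0.9975 = 1/399.
Combined Bayes factor of the evidence already in hand = 4 × 1.2 × 0.5 = 2.4.
Odds after that evidence = (1/399) × 2.4 = 4/665.
Target odds = 0.75/0.25 = 3.
Need 3.5ⁿ ≥ 3 ÷ (4/665) = 498.75.
3.5⁴ = 150.0625 falls short of 498.75 but 3.5⁵ = 525.21875 reaches it, so n = 5.

5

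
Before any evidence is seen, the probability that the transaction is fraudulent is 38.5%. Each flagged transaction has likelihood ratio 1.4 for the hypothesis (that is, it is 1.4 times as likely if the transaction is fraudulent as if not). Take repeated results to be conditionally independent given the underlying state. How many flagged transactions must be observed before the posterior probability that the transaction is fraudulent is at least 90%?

8

Prior odds: 0.385 ÷ 0.615 = 77/123.
Likelihood ratio per flagged transaction = 1.4.
Target odds: 0.9 ÷ 0.1 = 9.
Require 1.4ⁿ ≥ 9 ÷ (77/123) = 1107/77.
1.4⁷ = 823543/78125 falls short of 1107/77 but 1.4⁸ = 5764801/390625 reaches it, so n = 8.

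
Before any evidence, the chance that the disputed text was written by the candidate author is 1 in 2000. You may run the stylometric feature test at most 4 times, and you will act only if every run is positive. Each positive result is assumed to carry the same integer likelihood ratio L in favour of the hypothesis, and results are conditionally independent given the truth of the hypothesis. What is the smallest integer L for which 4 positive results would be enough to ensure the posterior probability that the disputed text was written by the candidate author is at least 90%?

Prior odds = 0.0005/0.9995 = 1/1999.
Target odds = 0.9/0.1 = 9.
Need L⁴ ≥ 9 ÷ (1/1999) = 17991.
11⁴ = 14641 < 17991 ≤ 20736 = 12⁴, so L = 12.

12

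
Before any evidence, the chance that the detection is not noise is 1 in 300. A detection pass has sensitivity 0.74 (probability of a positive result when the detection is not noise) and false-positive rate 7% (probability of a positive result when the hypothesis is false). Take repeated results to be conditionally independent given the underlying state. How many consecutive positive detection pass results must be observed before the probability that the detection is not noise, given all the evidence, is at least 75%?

Prior odds = (1/300)/(299/300) = 1/299.
Likelihood ratio of a positive result = 0.74/0.07 = 74/7.
Target posterior odds = 0.75/0.25 = 3.
Require (74/7)ⁿ ≥ 3 ÷ (1/299) = 897.
(74/7)² = 5476/49 falls short of 897 but (74/7)³ = 405224/343 reaches it, so n = 3.

3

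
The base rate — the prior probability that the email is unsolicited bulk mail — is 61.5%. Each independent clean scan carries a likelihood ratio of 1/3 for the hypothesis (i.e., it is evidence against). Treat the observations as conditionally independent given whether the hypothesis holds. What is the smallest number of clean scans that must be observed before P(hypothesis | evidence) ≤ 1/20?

4

Prior odds: 0.615 ÷ 0.385 = 123/77.
Likelihood ratio per clean scan = 1/3.
Target posterior odds = 0.05/0.95 = 1/19.
Need (123/77) × (1/3)ⁿ ≤ 1/19, i.e. (1/3)ⁿ ≤ 77/2337.
(1/3)³ = 1/27 is still above 77/2337 but (1/3)⁴ = 1/81 is at or below it, so n = 4.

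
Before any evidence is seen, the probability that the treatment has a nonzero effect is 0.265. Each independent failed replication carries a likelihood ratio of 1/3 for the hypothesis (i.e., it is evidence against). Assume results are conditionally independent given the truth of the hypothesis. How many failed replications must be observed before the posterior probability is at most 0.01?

4

Prior odds = 0.265/0.735 = 53/147.
Likelihood ratio per failed replication = 1/3.
Target posterior odds = 0.01/0.99 = 1/99.
Need (53/147) × (1/3)ⁿ ≤ 1/99, i.e. (1/3)ⁿ ≤ 49/1749.
(1/3)³ = 1/27 is still above 49/1749 but (1/3)⁴ = 1/81 is at or below it, so n = 4.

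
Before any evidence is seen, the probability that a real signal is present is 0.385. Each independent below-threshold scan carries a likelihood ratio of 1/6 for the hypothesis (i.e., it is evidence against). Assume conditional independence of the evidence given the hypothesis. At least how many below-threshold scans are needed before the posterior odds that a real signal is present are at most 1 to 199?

3

Prior odds = 0.385/0.615 = 77/123.
Likelihood ratio per below-threshold scan = 1/6.
Target odds = 1/199.
Need (77/123) × (1/6)ⁿ ≤ 1/199, i.e. (1/6)ⁿ ≤ 123/15323.
(1/6)² = 1/36 is still above 123/15323 but (1/6)³ = 1/216 is at or below it, so n = 3.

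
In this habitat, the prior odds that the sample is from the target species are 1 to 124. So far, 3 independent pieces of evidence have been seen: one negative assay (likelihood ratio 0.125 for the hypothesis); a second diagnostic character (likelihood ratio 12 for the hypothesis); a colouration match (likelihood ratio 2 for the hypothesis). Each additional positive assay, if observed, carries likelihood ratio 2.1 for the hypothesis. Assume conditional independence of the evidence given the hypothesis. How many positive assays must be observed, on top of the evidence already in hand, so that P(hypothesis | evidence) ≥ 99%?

Prior odds = 1/124.
Combined Bayes factor of the evidence already in hand = 0.125 × 12 × 2 = 3.
Odds after that evidence = (1/124) × 3 = 3/124.
Target odds = 0.99/0.01 = 99.
Need 2.1ⁿ ≥ 99 ÷ (3/124) = 4092.
2.1¹¹ ≈3502.78 falls short of 4092 but 2.1¹² ≈7355.83 reaches it, so n = 12.

12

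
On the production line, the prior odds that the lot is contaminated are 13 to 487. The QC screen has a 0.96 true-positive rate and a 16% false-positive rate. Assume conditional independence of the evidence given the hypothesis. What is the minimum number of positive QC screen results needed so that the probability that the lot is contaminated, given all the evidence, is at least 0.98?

Prior odds = 13/487.
Likelihood ratio of a positive result = 0.96/0.16 = 6.
Target odds: 0.98 ÷ 0.02 = 49.
Need (13/487) × 6ⁿ ≥ 49, i.e. 6ⁿ ≥ 23863/13.
6⁴ = 1296 falls short of 23863/13 but 6⁵ = 7776 reaches it, so n = 5.

5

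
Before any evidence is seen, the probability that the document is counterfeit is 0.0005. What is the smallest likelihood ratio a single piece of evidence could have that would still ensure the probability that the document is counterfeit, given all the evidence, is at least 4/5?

7996

Prior odds = 0.0005/0.9995 = 1/1999.
Target odds = 0.8/0.2 = 4.
Required Bayes factor = 4 ÷ (1/1999) = 7996.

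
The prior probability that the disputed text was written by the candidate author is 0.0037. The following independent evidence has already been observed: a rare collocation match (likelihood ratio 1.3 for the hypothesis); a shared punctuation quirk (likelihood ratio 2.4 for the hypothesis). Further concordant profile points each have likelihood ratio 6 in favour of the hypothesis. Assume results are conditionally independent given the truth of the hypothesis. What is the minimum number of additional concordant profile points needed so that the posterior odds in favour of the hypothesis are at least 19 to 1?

Prior odds = 0.0037/0.9963 = 37/9963.
Combined Bayes factor of the evidence already in hand = 1.3 × 2.4 = 3.12.
Odds after that evidence = (37/9963) × 3.12 = 962/83025.
Target odds = 19.
Need 6ⁿ ≥ 19 ÷ (962/83025) = 1577475/962.
6⁴ = 1296 falls short of 1577475/962 but 6⁵ = 7776 reaches it, so n = 5.

5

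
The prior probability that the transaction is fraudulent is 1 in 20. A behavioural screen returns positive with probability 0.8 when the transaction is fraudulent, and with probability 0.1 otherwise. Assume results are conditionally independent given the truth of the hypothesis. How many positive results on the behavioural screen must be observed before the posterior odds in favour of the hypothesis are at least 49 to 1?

Prior odds: 0.05 ÷ 0.95 = 1/19.
Likelihood ratio of a positive result = 0.8/0.1 = 8.
Target odds = 49.
Require 8ⁿ ≥ 49 ÷ (1/19) = 931.
8³ = 512 falls short of 931 but 8⁴ = 4096 reaches it, so n = 4.

4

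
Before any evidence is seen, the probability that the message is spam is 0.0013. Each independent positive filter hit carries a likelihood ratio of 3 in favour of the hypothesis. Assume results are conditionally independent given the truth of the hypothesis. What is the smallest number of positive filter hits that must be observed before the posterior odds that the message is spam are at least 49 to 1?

Prior odds = 0.0013/0.9987 = 13/9987.
Likelihood ratio per positive filter hit = 3.
Target odds = 49.
Require 3ⁿ ≥ 49 ÷ (13/9987) = 489363/13.
3⁹ = 19683 falls short of 489363/13 but 3¹⁰ = 59049 reaches it, so n = 10.

10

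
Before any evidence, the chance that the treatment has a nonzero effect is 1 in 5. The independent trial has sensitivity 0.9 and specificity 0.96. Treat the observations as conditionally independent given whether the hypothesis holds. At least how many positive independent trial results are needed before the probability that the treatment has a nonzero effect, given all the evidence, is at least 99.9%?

3

Prior odds: 0.2 ÷ 0.8 = 0.25.
False-positive rate = 1 − 0.96 = 0.04; likelihood ratio of a positive = 0.9/0.04 = 22.5.
Target posterior odds = 0.999/0.001 = 999.
Need 0.25 × 22.5ⁿ ≥ 999, i.e. 22.5ⁿ ≥ 3996.
22.5² = 506.25 falls short of 3996 but 22.5³ = 11390.625 reaches it, so n = 3.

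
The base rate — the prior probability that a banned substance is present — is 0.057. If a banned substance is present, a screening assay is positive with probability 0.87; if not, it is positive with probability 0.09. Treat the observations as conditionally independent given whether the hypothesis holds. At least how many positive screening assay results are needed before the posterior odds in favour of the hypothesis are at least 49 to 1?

Prior odds = 0.057/0.943 = 57/943.
Likelihood ratio of a positive = 0.87/0.09 = 29/3.
Target odds = 49.
Need (57/943) × (29/3)ⁿ ≥ 49, i.e. (29/3)ⁿ ≥ 46207/57.
(29/3)² = 841/9 falls short of 46207/57 but (29/3)³ = 24389/27 reaches it, so n = 3.

3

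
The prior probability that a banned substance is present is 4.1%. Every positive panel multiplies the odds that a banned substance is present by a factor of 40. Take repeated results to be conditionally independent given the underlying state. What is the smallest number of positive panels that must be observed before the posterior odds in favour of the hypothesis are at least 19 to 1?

Prior odds: 0.041 ÷ 0.959 = 41/959.
Likelihood ratio per positive panel = 40.
Target odds = 19.
Require 40ⁿ ≥ 19 ÷ (41/959) = 18221/41.
40¹ = 40 falls short of 18221/41 but 40² = 1600 reaches it, so n = 2.

2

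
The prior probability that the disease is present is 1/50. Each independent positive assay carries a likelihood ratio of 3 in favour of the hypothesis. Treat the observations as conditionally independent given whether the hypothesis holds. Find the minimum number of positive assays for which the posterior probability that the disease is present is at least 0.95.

Prior odds: 0.02 ÷ 0.98 = 1/49.
Likelihood ratio per positive assay = 3.
Target posterior odds = 0.95/0.05 = 19.
Need (1/49) × 3ⁿ ≥ 19, i.e. 3ⁿ ≥ 931.
3⁶ = 729 falls short of 931 but 3⁷ = 2187 reaches it, so n = 7.

7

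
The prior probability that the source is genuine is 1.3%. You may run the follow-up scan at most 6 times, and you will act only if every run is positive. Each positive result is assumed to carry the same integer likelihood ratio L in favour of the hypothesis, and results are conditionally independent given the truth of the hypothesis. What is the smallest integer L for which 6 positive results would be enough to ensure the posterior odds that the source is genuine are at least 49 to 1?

4

Prior odds = 0.013/0.987 = 13/987.
Target odds = 49.
Need L⁶ ≥ 49 ÷ (13/987) = 48363/13.
3⁶ = 729 < 48363/13 ≤ 4096 = 4⁶, so L = 4.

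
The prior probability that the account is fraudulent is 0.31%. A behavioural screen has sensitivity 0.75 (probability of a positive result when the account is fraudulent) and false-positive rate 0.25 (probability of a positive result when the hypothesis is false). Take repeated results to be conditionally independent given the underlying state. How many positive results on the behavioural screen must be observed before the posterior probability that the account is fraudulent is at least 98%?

Prior odds: 0.0031 ÷ 0.9969 = 31/9969.
Likelihood ratio of a positive result = 0.75/0.25 = 3.
Target odds: 0.98 ÷ 0.02 = 49.
Need (31/9969) × 3ⁿ ≥ 49, i.e. 3ⁿ ≥ 488481/31.
3⁸ = 6561 falls short of 488481/31 but 3⁹ = 19683 reaches it, so n = 9.

9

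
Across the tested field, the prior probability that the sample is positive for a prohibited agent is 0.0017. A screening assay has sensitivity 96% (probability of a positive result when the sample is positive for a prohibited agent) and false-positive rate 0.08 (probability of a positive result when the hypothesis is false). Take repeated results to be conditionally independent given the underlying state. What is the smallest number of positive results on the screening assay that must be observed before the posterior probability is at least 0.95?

Prior odds = 0.0017/0.9983 = 17/9983.
Likelihood ratio of a positive result = 0.96/0.08 = 12.
Target odds: 0.95 ÷ 0.05 = 19.
Need (17/9983) × 12ⁿ ≥ 19, i.e. 12ⁿ ≥ 189677/17.
12³ = 1728 falls short of 189677/17 but 12⁴ = 20736 reaches it, so n = 4.

4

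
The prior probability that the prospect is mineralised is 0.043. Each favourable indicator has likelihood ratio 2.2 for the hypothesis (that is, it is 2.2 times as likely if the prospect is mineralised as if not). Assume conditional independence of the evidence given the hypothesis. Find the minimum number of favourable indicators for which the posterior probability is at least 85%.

7

Prior odds = 0.043/0.957 = 43/957.
Likelihood ratio per favourable indicator = 2.2.
Target posterior odds = 0.85/0.15 = 17/3.
Require 2.2ⁿ ≥ 17/3 ÷ (43/957) = 5423/43.
2.2⁶ = 1771561/15625 falls short of 5423/43 but 2.2⁷ = 19487171/78125 reaches it, so n = 7.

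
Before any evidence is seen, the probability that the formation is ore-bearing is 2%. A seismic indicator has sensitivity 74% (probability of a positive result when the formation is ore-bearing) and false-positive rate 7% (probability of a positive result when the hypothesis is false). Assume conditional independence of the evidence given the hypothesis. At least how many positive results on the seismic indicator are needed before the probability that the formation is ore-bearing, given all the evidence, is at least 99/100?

Prior odds: 0.02 ÷ 0.98 = 1/49.
Likelihood ratio of a positive result = 0.74/0.07 = 74/7.
Target posterior odds = 0.99/0.01 = 99.
Need (1/49) × (74/7)ⁿ ≥ 99, i.e. (74/7)ⁿ ≥ 4851.
(74/7)³ = 405224/343 falls short of 4851 but (74/7)⁴ = 29986576/2401 reaches it, so n = 4.

4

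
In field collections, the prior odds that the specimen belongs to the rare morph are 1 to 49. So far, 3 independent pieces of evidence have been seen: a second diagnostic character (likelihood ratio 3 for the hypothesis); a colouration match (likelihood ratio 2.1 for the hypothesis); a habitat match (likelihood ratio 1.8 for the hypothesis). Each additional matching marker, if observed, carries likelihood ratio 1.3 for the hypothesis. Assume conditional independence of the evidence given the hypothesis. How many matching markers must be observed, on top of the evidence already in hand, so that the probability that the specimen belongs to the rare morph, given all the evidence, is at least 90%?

Prior odds = 1/49.
Combined Bayes factor of the evidence already in hand = 3 × 2.1 × 1.8 = 11.34.
Odds after that evidence = (1/49) × 11.34 = 81/350.
Target odds = 0.9/0.1 = 9.
Need 1.3ⁿ ≥ 9 ÷ (81/350) = 350/9.
1.3¹³ ≈30.2875 falls short of 350/9 but 1.3¹⁴ ≈39.3738 reaches it, so n = 14.

14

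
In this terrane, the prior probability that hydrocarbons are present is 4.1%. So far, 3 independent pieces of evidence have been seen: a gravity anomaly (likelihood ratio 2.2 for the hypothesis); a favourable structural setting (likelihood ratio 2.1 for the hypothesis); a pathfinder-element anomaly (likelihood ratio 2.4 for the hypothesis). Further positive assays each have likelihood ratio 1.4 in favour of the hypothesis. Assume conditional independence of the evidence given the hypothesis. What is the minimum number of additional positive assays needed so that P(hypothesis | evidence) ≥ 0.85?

8

Prior odds = 0.041/0.959 = 41/959.
Combined Bayes factor of the evidence already in hand = 2.2 × 2.1 × 2.4 = 11.088.
Odds after that evidence = (41/959) × 11.088 = 8118/17125.
Target odds = 0.85/0.15 = 17/3.
Need 1.4ⁿ ≥ 17/3 ÷ (8118/17125) = 291125/24354.
1.4⁷ = 823543/78125 falls short of 291125/24354 but 1.4⁸ = 5764801/390625 reaches it, so n = 8.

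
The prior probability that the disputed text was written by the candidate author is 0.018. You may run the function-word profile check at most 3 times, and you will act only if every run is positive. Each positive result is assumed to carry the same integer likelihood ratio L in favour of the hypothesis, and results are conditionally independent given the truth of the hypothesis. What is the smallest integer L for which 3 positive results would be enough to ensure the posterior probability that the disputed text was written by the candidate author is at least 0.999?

Prior odds = 0.018/0.982 = 9/491.
Target odds = 0.999/0.001 = 999.
Need L³ ≥ 999 ÷ (9/491) = 54501.
37³ = 50653 < 54501 ≤ 54872 = 38³, so L = 38.

38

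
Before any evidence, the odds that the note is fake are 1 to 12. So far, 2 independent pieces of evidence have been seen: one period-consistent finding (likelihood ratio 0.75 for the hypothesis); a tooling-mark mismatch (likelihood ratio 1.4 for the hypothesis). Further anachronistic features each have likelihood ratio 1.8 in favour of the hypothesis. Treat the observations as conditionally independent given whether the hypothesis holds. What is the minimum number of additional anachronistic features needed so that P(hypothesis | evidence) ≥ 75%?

Prior odds = 1/12.
Combined Bayes factor of the evidence already in hand = 0.75 × 1.4 = 1.05.
Odds after that evidence = (1/12) × 1.05 = 0.0875.
Target odds = 0.75/0.25 = 3.
Need 1.8ⁿ ≥ 3 ÷ 0.0875 = 240/7.
1.8⁶ = 531441/15625 falls short of 240/7 but 1.8⁷ = 4782969/78125 reaches it, so n = 7.

7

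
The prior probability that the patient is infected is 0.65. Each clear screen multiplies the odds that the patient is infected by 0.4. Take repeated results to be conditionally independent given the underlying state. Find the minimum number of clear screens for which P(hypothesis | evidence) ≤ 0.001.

Prior odds: 0.65 ÷ 0.35 = 13/7.
Likelihood ratio per clear screen = 0.4.
Target posterior odds = 0.001/0.999 = 1/999.
Require 0.4ⁿ ≤ 1/999 ÷ (13/7) = 7/12987.
0.4⁸ = 256/390625 is still above 7/12987 but 0.4⁹ = 512/1953125 is at or below it, so n = 9.

9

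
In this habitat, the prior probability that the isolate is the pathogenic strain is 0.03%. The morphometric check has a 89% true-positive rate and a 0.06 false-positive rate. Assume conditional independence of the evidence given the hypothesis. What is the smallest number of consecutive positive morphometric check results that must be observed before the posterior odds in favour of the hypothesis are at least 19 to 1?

Prior odds = 0.0003/0.9997 = 3/9997.
Likelihood ratio of a positive result = 0.89/0.06 = 89/6.
Target odds = 19.
Need (3/9997) × (89/6)ⁿ ≥ 19, i.e. (89/6)ⁿ ≥ 189943/3.
(89/6)⁴ = 62742241/1296 falls short of 189943/3 but (89/6)⁵ ≈718115 reaches it, so n = 5.

5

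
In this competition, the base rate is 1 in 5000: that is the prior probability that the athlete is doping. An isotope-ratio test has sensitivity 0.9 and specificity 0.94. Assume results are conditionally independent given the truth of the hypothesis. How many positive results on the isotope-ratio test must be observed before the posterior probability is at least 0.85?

4

Prior odds: 0.0002 ÷ 0.9998 = 1/4999.
False-positive rate = 1 − 0.94 = 0.06; likelihood ratio of a positive = 0.9/0.06 = 15.
Target odds: 0.85 ÷ 0.15 = 17/3.
Require 15ⁿ ≥ 17/3 ÷ (1/4999) = 84983/3.
15³ = 3375 falls short of 84983/3 but 15⁴ = 50625 reaches it, so n = 4.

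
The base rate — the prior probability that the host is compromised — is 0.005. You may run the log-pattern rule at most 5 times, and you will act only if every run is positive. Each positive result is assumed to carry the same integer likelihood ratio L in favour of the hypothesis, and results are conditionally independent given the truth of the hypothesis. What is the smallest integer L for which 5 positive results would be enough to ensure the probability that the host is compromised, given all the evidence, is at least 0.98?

Prior odds = 0.005/0.995 = 1/199.
Target odds = 0.98/0.02 = 49.
Need L⁵ ≥ 49 ÷ (1/199) = 9751.
6⁵ = 7776 < 9751 ≤ 16807 = 7⁵, so L = 7.

7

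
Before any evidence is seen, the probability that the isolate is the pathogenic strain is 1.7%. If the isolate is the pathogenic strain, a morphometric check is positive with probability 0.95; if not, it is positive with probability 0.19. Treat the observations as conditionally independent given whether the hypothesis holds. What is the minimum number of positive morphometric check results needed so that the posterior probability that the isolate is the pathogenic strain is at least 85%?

Prior odds: 0.017 ÷ 0.983 = 17/983.
Likelihood ratio of a positive = 0.95/0.19 = 5.
Target posterior odds = 0.85/0.15 = 17/3.
Require 5ⁿ ≥ 17/3 ÷ (17/983) = 983/3.
5³ = 125 falls short of 983/3 but 5⁴ = 625 reaches it, so n = 4.

4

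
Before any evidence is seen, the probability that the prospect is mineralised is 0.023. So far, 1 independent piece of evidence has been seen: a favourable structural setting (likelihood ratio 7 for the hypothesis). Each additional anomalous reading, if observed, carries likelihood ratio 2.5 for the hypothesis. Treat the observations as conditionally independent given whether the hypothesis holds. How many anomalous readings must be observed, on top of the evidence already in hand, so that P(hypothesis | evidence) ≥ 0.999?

Prior odds = 0.023/0.977 = 23/977.
Bayes factor of the evidence already in hand = 7.
Odds after that evidence = (23/977) × 7 = 161/977.
Target odds = 0.999/0.001 = 999.
Need 2.5ⁿ ≥ 999 ÷ (161/977) = 976023/161.
2.5⁹ = 1953125/512 falls short of 976023/161 but 2.5¹⁰ = 9765625/1024 reaches it, so n = 10.

10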